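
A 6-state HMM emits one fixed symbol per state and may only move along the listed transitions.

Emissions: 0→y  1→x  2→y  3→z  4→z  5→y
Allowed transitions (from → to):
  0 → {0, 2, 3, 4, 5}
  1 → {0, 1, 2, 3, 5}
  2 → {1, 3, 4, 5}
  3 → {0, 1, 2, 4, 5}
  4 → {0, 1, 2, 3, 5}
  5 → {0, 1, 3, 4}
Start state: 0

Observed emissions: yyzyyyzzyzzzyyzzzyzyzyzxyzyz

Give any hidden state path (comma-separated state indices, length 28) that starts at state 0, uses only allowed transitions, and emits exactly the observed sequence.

  [0] y  {0,2,5}  => 0  start
  [1] y  {0,2,5}  => 0  0->0 ok
  [2] z  {3,4}  => 4  0->4 ok
  [3] y  {0,2,5}  => 5  4->5 ok
  [4] y  {0,2,5}  => 0  5->0 ok
  [5] y  {0,2,5}  => 2  0->2 ok
  [6] z  {3,4}  => 4  2->4 ok
  [7] z  {3,4}  => 3  4->3 ok
  [8] y  {0,2,5}  => 5  3->5 ok
  [9] z  {3,4}  => 4  5->4 ok
  [10] z  {3,4}  => 3  4->3 ok
  [11] z  {3,4}  => 4  3->4 ok
  [12] y  {0,2,5}  => 2  4->2 ok
  [13] y  {0,2,5}  => 5  2->5 ok
  [14] z  {3,4}  => 3  5->3 ok
  [15] z  {3,4}  => 4  3->4 ok
  [16] z  {3,4}  => 3  4->3 ok
  [17] y  {0,2,5}  => 5  3->5 ok
  [18] z  {3,4}  => 3  5->3 ok
  [19] y  {0,2,5}  => 0  3->0 ok
  [20] z  {3,4}  => 4  0->4 ok
  [21] y  {0,2,5}  => 0  4->0 ok
  [22] z  {3,4}  => 3  0->3 ok
  [23] x  {1}  => 1  3->1 ok
  [24] y  {0,2,5}  => 5  1->5 ok
  [25] z  {3,4}  => 4  5->4 ok
  [26] y  {0,2,5}  => 5  4->5 ok
  [27] z  {3,4}  => 4  5->4 ok

0,0,4,5,0,2,4,3,5,4,3,4,2,5,3,4,3,5,3,0,4,0,3,1,5,4,5,4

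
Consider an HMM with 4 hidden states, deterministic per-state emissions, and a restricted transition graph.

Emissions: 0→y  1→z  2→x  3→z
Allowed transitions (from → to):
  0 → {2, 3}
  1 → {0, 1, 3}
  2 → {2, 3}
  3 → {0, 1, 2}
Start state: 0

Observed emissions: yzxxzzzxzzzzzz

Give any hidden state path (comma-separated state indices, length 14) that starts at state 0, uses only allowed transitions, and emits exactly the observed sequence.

  0: obs=y cand={0} pick 0 [start]
  1: obs=z cand={1,3} pick 3 [0->3 ok]
  2: obs=x cand={2} pick 2 [3->2 ok]
  3: obs=x cand={2} pick 2 [2->2 ok]
  4: obs=z cand={1,3} pick 3 [2->3 ok]
  5: obs=z cand={1,3} pick 1 [3->1 ok]
  6: obs=z cand={1,3} pick 3 [1->3 ok]
  7: obs=x cand={2} pick 2 [3->2 ok]
  8: obs=z cand={1,3} pick 3 [2->3 ok]
  9: obs=z cand={1,3} pick 1 [3->1 ok]
  10: obs=z cand={1,3} pick 1 [1->1 ok]
  11: obs=z cand={1,3} pick 3 [1->3 ok]
  12: obs=z cand={1,3} pick 1 [3->1 ok]
  13: obs=z cand={1,3} pick 1 [1->1 ok]

0,3,2,2,3,1,3,2,3,1,1,3,1,1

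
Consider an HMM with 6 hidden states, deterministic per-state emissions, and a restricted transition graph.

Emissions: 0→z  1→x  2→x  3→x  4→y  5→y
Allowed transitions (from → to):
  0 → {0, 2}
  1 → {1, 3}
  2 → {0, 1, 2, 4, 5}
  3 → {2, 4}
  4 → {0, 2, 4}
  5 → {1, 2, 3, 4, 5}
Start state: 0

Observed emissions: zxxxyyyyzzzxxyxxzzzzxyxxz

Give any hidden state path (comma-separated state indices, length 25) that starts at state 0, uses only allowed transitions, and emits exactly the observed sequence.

0,2,1,3,4,4,4,4,0,0,0,2,2,5,2,2,0,0,0,0,2,4,2,2,0

  pos 0: z in {0}, choose 0; start
  pos 1: x in {1,2,3}, choose 2; 0->2 ok
  pos 2: x in {1,2,3}, choose 1; 2->1 ok
  pos 3: x in {1,2,3}, choose 3; 1->3 ok
  pos 4: y in {4,5}, choose 4; 3->4 ok
  pos 5: y in {4,5}, choose 4; 4->4 ok
  pos 6: y in {4,5}, choose 4; 4->4 ok
  pos 7: y in {4,5}, choose 4; 4->4 ok
  pos 8: z in {0}, choose 0; 4->0 ok
  pos 9: z in {0}, choose 0; 0->0 ok
  pos 10: z in {0}, choose 0; 0->0 ok
  pos 11: x in {1,2,3}, choose 2; 0->2 ok
  pos 12: x in {1,2,3}, choose 2; 2->2 ok
  pos 13: y in {4,5}, choose 5; 2->5 ok
  pos 14: x in {1,2,3}, choose 2; 5->2 ok
  pos 15: x in {1,2,3}, choose 2; 2->2 ok
  pos 16: z in {0}, choose 0; 2->0 ok
  pos 17: z in {0}, choose 0; 0->0 ok
  pos 18: z in {0}, choose 0; 0->0 ok
  pos 19: z in {0}, choose 0; 0->0 ok
  pos 20: x in {1,2,3}, choose 2; 0->2 ok
  pos 21: y in {4,5}, choose 4; 2->4 ok
  pos 22: x in {1,2,3}, choose 2; 4->2 ok
  pos 23: x in {1,2,3}, choose 2; 2->2 ok
  pos 24: z in {0}, choose 0; 2->0 ok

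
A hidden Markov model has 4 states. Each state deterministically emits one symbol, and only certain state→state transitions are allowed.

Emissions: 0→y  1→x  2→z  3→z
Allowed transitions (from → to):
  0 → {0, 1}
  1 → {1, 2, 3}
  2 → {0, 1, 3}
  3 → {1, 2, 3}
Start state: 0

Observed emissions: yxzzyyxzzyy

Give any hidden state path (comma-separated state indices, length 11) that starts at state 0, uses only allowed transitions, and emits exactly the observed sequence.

  0: obs=y cand={0} pick 0 [start]
  1: obs=x cand={1} pick 1 [0->1 ok]
  2: obs=z cand={2,3} pick 3 [1->3 ok]
  3: obs=z cand={2,3} pick 2 [3->2 ok]
  4: obs=y cand={0} pick 0 [2->0 ok]
  5: obs=y cand={0} pick 0 [0->0 ok]
  6: obs=x cand={1} pick 1 [0->1 ok]
  7: obs=z cand={2,3} pick 3 [1->3 ok]
  8: obs=z cand={2,3} pick 2 [3->2 ok]
  9: obs=y cand={0} pick 0 [2->0 ok]
  10: obs=y cand={0} pick 0 [0->0 ok]

0,1,3,2,0,0,1,3,2,0,0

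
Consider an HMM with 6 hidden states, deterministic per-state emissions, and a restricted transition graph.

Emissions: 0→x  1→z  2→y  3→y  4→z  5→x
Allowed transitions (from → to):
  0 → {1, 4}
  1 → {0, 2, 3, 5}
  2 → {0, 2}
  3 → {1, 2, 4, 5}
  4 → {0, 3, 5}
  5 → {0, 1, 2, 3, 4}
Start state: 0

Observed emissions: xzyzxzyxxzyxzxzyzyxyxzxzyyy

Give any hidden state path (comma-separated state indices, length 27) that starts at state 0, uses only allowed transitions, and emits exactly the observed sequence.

0,1,3,1,0,4,3,5,0,1,2,0,1,0,4,3,1,3,5,2,0,4,5,1,3,2,2

  pos 0: x in {0,5}, choose 0; start
  pos 1: z in {1,4}, choose 1; 0->1 ok
  pos 2: y in {2,3}, choose 3; 1->3 ok
  pos 3: z in {1,4}, choose 1; 3->1 ok
  pos 4: x in {0,5}, choose 0; 1->0 ok
  pos 5: z in {1,4}, choose 4; 0->4 ok
  pos 6: y in {2,3}, choose 3; 4->3 ok
  pos 7: x in {0,5}, choose 5; 3->5 ok
  pos 8: x in {0,5}, choose 0; 5->0 ok
  pos 9: z in {1,4}, choose 1; 0->1 ok
  pos 10: y in {2,3}, choose 2; 1->2 ok
  pos 11: x in {0,5}, choose 0; 2->0 ok
  pos 12: z in {1,4}, choose 1; 0->1 ok
  pos 13: x in {0,5}, choose 0; 1->0 ok
  pos 14: z in {1,4}, choose 4; 0->4 ok
  pos 15: y in {2,3}, choose 3; 4->3 ok
  pos 16: z in {1,4}, choose 1; 3->1 ok
  pos 17: y in {2,3}, choose 3; 1->3 ok
  pos 18: x in {0,5}, choose 5; 3->5 ok
  pos 19: y in {2,3}, choose 2; 5->2 ok
  pos 20: x in {0,5}, choose 0; 2->0 ok
  pos 21: z in {1,4}, choose 4; 0->4 ok
  pos 22: x in {0,5}, choose 5; 4->5 ok
  pos 23: z in {1,4}, choose 1; 5->1 ok
  pos 24: y in {2,3}, choose 3; 1->3 ok
  pos 25: y in {2,3}, choose 2; 3->2 ok
  pos 26: y in {2,3}, choose 2; 2->2 ok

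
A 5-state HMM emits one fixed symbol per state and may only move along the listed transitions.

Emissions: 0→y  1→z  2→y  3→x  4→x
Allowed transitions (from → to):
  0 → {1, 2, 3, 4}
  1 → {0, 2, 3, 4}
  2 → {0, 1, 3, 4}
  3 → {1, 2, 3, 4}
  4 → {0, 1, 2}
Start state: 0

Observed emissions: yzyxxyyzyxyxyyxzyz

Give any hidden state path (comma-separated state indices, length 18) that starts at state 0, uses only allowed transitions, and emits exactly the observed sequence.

  t0 'y' -> {0,2}, take 0 (start)
  t1 'z' -> {1}, take 1 (0->1 ok)
  t2 'y' -> {0,2}, take 2 (1->2 ok)
  t3 'x' -> {3,4}, take 3 (2->3 ok)
  t4 'x' -> {3,4}, take 4 (3->4 ok)
  t5 'y' -> {0,2}, take 0 (4->0 ok)
  t6 'y' -> {0,2}, take 2 (0->2 ok)
  t7 'z' -> {1}, take 1 (2->1 ok)
  t8 'y' -> {0,2}, take 0 (1->0 ok)
  t9 'x' -> {3,4}, take 4 (0->4 ok)
  t10 'y' -> {0,2}, take 0 (4->0 ok)
  t11 'x' -> {3,4}, take 4 (0->4 ok)
  t12 'y' -> {0,2}, take 2 (4->2 ok)
  t13 'y' -> {0,2}, take 0 (2->0 ok)
  t14 'x' -> {3,4}, take 4 (0->4 ok)
  t15 'z' -> {1}, take 1 (4->1 ok)
  t16 'y' -> {0,2}, take 2 (1->2 ok)
  t17 'z' -> {1}, take 1 (2->1 ok)

0,1,2,3,4,0,2,1,0,4,0,4,2,0,4,1,2,1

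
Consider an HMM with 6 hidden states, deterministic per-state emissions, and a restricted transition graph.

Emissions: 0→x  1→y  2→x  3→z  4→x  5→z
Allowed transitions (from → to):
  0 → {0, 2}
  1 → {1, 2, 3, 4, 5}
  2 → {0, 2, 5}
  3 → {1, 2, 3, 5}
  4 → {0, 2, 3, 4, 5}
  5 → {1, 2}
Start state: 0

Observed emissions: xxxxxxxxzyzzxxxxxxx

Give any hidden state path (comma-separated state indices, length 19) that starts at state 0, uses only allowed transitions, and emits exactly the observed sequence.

0,2,0,2,0,0,0,2,5,1,3,5,2,0,2,2,0,0,2

  [0] x  {0,2,4}  => 0  start
  [1] x  {0,2,4}  => 2  0->2 ok
  [2] x  {0,2,4}  => 0  2->0 ok
  [3] x  {0,2,4}  => 2  0->2 ok
  [4] x  {0,2,4}  => 0  2->0 ok
  [5] x  {0,2,4}  => 0  0->0 ok
  [6] x  {0,2,4}  => 0  0->0 ok
  [7] x  {0,2,4}  => 2  0->2 ok
  [8] z  {3,5}  => 5  2->5 ok
  [9] y  {1}  => 1  5->1 ok
  [10] z  {3,5}  => 3  1->3 ok
  [11] z  {3,5}  => 5  3->5 ok
  [12] x  {0,2,4}  => 2  5->2 ok
  [13] x  {0,2,4}  => 0  2->0 ok
  [14] x  {0,2,4}  => 2  0->2 ok
  [15] x  {0,2,4}  => 2  2->2 ok
  [16] x  {0,2,4}  => 0  2->0 ok
  [17] x  {0,2,4}  => 0  0->0 ok
  [18] x  {0,2,4}  => 2  0->2 ok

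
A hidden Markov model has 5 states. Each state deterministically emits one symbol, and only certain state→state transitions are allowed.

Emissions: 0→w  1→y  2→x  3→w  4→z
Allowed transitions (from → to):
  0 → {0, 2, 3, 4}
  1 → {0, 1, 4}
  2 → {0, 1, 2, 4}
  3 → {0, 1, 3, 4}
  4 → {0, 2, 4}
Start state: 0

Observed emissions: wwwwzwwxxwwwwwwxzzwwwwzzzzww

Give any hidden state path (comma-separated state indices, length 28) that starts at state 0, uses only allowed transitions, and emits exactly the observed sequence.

  0: obs=w cand={0,3} pick 0 [start]
  1: obs=w cand={0,3} pick 3 [0->3 ok]
  2: obs=w cand={0,3} pick 0 [3->0 ok]
  3: obs=w cand={0,3} pick 3 [0->3 ok]
  4: obs=z cand={4} pick 4 [3->4 ok]
  5: obs=w cand={0,3} pick 0 [4->0 ok]
  6: obs=w cand={0,3} pick 0 [0->0 ok]
  7: obs=x cand={2} pick 2 [0->2 ok]
  8: obs=x cand={2} pick 2 [2->2 ok]
  9: obs=w cand={0,3} pick 0 [2->0 ok]
  10: obs=w cand={0,3} pick 3 [0->3 ok]
  11: obs=w cand={0,3} pick 3 [3->3 ok]
  12: obs=w cand={0,3} pick 3 [3->3 ok]
  13: obs=w cand={0,3} pick 3 [3->3 ok]
  14: obs=w cand={0,3} pick 0 [3->0 ok]
  15: obs=x cand={2} pick 2 [0->2 ok]
  16: obs=z cand={4} pick 4 [2->4 ok]
  17: obs=z cand={4} pick 4 [4->4 ok]
  18: obs=w cand={0,3} pick 0 [4->0 ok]
  19: obs=w cand={0,3} pick 0 [0->0 ok]
  20: obs=w cand={0,3} pick 3 [0->3 ok]
  21: obs=w cand={0,3} pick 0 [3->0 ok]
  22: obs=z cand={4} pick 4 [0->4 ok]
  23: obs=z cand={4} pick 4 [4->4 ok]
  24: obs=z cand={4} pick 4 [4->4 ok]
  25: obs=z cand={4} pick 4 [4->4 ok]
  26: obs=w cand={0,3} pick 0 [4->0 ok]
  27: obs=w cand={0,3} pick 3 [0->3 ok]

0,3,0,3,4,0,0,2,2,0,3,3,3,3,0,2,4,4,0,0,3,0,4,4,4,4,0,3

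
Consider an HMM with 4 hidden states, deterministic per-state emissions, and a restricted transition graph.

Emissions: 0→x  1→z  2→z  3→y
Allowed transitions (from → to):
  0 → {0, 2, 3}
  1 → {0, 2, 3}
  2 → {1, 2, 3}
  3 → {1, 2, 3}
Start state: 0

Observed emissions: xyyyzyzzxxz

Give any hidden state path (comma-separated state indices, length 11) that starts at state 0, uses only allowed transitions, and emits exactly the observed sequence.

  0: obs=x cand={0} pick 0 [start]
  1: obs=y cand={3} pick 3 [0->3 ok]
  2: obs=y cand={3} pick 3 [3->3 ok]
  3: obs=y cand={3} pick 3 [3->3 ok]
  4: obs=z cand={1,2} pick 1 [3->1 ok]
  5: obs=y cand={3} pick 3 [1->3 ok]
  6: obs=z cand={1,2} pick 2 [3->2 ok]
  7: obs=z cand={1,2} pick 1 [2->1 ok]
  8: obs=x cand={0} pick 0 [1->0 ok]
  9: obs=x cand={0} pick 0 [0->0 ok]
  10: obs=z cand={1,2} pick 2 [0->2 ok]

0,3,3,3,1,3,2,1,0,0,2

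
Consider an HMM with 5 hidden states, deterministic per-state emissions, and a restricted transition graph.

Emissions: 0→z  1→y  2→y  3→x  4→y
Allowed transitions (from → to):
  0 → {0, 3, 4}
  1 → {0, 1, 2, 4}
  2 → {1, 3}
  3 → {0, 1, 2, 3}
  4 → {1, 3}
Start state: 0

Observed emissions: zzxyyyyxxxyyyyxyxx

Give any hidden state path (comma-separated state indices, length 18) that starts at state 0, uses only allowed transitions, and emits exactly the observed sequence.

0,0,3,1,4,1,4,3,3,3,1,1,1,4,3,2,3,3

  pos 0: z in {0}, choose 0; start
  pos 1: z in {0}, choose 0; 0->0 ok
  pos 2: x in {3}, choose 3; 0->3 ok
  pos 3: y in {1,2,4}, choose 1; 3->1 ok
  pos 4: y in {1,2,4}, choose 4; 1->4 ok
  pos 5: y in {1,2,4}, choose 1; 4->1 ok
  pos 6: y in {1,2,4}, choose 4; 1->4 ok
  pos 7: x in {3}, choose 3; 4->3 ok
  pos 8: x in {3}, choose 3; 3->3 ok
  pos 9: x in {3}, choose 3; 3->3 ok
  pos 10: y in {1,2,4}, choose 1; 3->1 ok
  pos 11: y in {1,2,4}, choose 1; 1->1 ok
  pos 12: y in {1,2,4}, choose 1; 1->1 ok
  pos 13: y in {1,2,4}, choose 4; 1->4 ok
  pos 14: x in {3}, choose 3; 4->3 ok
  pos 15: y in {1,2,4}, choose 2; 3->2 ok
  pos 16: x in {3}, choose 3; 2->3 ok
  pos 17: x in {3}, choose 3; 3->3 ok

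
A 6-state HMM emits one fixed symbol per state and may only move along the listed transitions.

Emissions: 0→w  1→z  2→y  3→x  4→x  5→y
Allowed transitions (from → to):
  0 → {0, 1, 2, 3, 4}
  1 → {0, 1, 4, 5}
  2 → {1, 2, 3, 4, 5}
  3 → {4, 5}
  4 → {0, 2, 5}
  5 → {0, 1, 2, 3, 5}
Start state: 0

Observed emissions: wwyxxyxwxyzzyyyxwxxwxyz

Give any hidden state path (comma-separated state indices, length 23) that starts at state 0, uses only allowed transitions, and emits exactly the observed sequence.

  0: obs=w cand={0} pick 0 [start]
  1: obs=w cand={0} pick 0 [0->0 ok]
  2: obs=y cand={2,5} pick 2 [0->2 ok]
  3: obs=x cand={3,4} pick 3 [2->3 ok]
  4: obs=x cand={3,4} pick 4 [3->4 ok]
  5: obs=y cand={2,5} pick 2 [4->2 ok]
  6: obs=x cand={3,4} pick 4 [2->4 ok]
  7: obs=w cand={0} pick 0 [4->0 ok]
  8: obs=x cand={3,4} pick 4 [0->4 ok]
  9: obs=y cand={2,5} pick 2 [4->2 ok]
  10: obs=z cand={1} pick 1 [2->1 ok]
  11: obs=z cand={1} pick 1 [1->1 ok]
  12: obs=y cand={2,5} pick 5 [1->5 ok]
  13: obs=y cand={2,5} pick 2 [5->2 ok]
  14: obs=y cand={2,5} pick 2 [2->2 ok]
  15: obs=x cand={3,4} pick 4 [2->4 ok]
  16: obs=w cand={0} pick 0 [4->0 ok]
  17: obs=x cand={3,4} pick 3 [0->3 ok]
  18: obs=x cand={3,4} pick 4 [3->4 ok]
  19: obs=w cand={0} pick 0 [4->0 ok]
  20: obs=x cand={3,4} pick 4 [0->4 ok]
  21: obs=y cand={2,5} pick 2 [4->2 ok]
  22: obs=z cand={1} pick 1 [2->1 ok]

0,0,2,3,4,2,4,0,4,2,1,1,5,2,2,4,0,3,4,0,4,2,1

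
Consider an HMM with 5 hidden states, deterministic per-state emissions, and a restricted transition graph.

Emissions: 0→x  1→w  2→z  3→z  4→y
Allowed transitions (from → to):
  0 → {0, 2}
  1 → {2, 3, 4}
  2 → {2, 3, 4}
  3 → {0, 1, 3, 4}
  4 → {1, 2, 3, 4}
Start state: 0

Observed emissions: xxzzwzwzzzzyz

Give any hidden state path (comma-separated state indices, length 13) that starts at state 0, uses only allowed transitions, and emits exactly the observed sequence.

  pos 0: x in {0}, choose 0; start
  pos 1: x in {0}, choose 0; 0->0 ok
  pos 2: z in {2,3}, choose 2; 0->2 ok
  pos 3: z in {2,3}, choose 3; 2->3 ok
  pos 4: w in {1}, choose 1; 3->1 ok
  pos 5: z in {2,3}, choose 3; 1->3 ok
  pos 6: w in {1}, choose 1; 3->1 ok
  pos 7: z in {2,3}, choose 2; 1->2 ok
  pos 8: z in {2,3}, choose 2; 2->2 ok
  pos 9: z in {2,3}, choose 2; 2->2 ok
  pos 10: z in {2,3}, choose 3; 2->3 ok
  pos 11: y in {4}, choose 4; 3->4 ok
  pos 12: z in {2,3}, choose 3; 4->3 ok

0,0,2,3,1,3,1,2,2,2,3,4,3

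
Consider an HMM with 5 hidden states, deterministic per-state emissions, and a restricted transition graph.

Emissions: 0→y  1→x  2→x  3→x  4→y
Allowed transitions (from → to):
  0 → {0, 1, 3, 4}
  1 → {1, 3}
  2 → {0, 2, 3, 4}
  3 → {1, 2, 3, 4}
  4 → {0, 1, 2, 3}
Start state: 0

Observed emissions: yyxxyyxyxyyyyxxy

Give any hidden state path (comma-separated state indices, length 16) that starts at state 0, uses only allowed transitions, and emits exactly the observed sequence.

  [0] y  {0,4}  => 0  start
  [1] y  {0,4}  => 4  0->4 ok
  [2] x  {1,2,3}  => 3  4->3 ok
  [3] x  {1,2,3}  => 2  3->2 ok
  [4] y  {0,4}  => 0  2->0 ok
  [5] y  {0,4}  => 0  0->0 ok
  [6] x  {1,2,3}  => 3  0->3 ok
  [7] y  {0,4}  => 4  3->4 ok
  [8] x  {1,2,3}  => 2  4->2 ok
  [9] y  {0,4}  => 0  2->0 ok
  [10] y  {0,4}  => 0  0->0 ok
  [11] y  {0,4}  => 0  0->0 ok
  [12] y  {0,4}  => 4  0->4 ok
  [13] x  {1,2,3}  => 2  4->2 ok
  [14] x  {1,2,3}  => 2  2->2 ok
  [15] y  {0,4}  => 0  2->0 ok

0,4,3,2,0,0,3,4,2,0,0,0,4,2,2,0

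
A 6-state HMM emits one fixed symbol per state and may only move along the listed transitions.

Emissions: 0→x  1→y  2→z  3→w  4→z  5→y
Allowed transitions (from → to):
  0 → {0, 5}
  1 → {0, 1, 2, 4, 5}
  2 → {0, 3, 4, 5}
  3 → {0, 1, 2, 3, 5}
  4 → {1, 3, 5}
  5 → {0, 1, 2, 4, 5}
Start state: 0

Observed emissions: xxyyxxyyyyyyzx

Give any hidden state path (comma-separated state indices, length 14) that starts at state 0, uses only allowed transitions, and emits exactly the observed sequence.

  0: obs=x cand={0} pick 0 [start]
  1: obs=x cand={0} pick 0 [0->0 ok]
  2: obs=y cand={1,5} pick 5 [0->5 ok]
  3: obs=y cand={1,5} pick 1 [5->1 ok]
  4: obs=x cand={0} pick 0 [1->0 ok]
  5: obs=x cand={0} pick 0 [0->0 ok]
  6: obs=y cand={1,5} pick 5 [0->5 ok]
  7: obs=y cand={1,5} pick 5 [5->5 ok]
  8: obs=y cand={1,5} pick 1 [5->1 ok]
  9: obs=y cand={1,5} pick 5 [1->5 ok]
  10: obs=y cand={1,5} pick 5 [5->5 ok]
  11: obs=y cand={1,5} pick 5 [5->5 ok]
  12: obs=z cand={2,4} pick 2 [5->2 ok]
  13: obs=x cand={0} pick 0 [2->0 ok]

0,0,5,1,0,0,5,5,1,5,5,5,2,0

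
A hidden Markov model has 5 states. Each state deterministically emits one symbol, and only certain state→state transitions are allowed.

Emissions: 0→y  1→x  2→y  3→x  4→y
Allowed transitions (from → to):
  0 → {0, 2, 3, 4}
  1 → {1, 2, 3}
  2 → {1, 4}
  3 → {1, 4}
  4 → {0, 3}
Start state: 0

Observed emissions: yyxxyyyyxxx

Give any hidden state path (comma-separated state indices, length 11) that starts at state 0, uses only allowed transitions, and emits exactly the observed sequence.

0,2,1,3,4,0,2,4,3,1,3

  pos 0: y in {0,2,4}, choose 0; start
  pos 1: y in {0,2,4}, choose 2; 0->2 ok
  pos 2: x in {1,3}, choose 1; 2->1 ok
  pos 3: x in {1,3}, choose 3; 1->3 ok
  pos 4: y in {0,2,4}, choose 4; 3->4 ok
  pos 5: y in {0,2,4}, choose 0; 4->0 ok
  pos 6: y in {0,2,4}, choose 2; 0->2 ok
  pos 7: y in {0,2,4}, choose 4; 2->4 ok
  pos 8: x in {1,3}, choose 3; 4->3 ok
  pos 9: x in {1,3}, choose 1; 3->1 ok
  pos 10: x in {1,3}, choose 3; 1->3 ok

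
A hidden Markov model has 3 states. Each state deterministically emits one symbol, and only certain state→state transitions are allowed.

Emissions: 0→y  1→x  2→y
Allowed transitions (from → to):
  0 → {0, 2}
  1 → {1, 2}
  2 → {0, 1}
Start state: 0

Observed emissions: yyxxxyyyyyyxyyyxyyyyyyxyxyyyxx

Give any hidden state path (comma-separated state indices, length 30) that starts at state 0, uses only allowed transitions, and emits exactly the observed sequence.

0,2,1,1,1,2,0,0,2,0,2,1,2,0,2,1,2,0,0,0,0,2,1,2,1,2,0,2,1,1

  0: obs=y cand={0,2} pick 0 [start]
  1: obs=y cand={0,2} pick 2 [0->2 ok]
  2: obs=x cand={1} pick 1 [2->1 ok]
  3: obs=x cand={1} pick 1 [1->1 ok]
  4: obs=x cand={1} pick 1 [1->1 ok]
  5: obs=y cand={0,2} pick 2 [1->2 ok]
  6: obs=y cand={0,2} pick 0 [2->0 ok]
  7: obs=y cand={0,2} pick 0 [0->0 ok]
  8: obs=y cand={0,2} pick 2 [0->2 ok]
  9: obs=y cand={0,2} pick 0 [2->0 ok]
  10: obs=y cand={0,2} pick 2 [0->2 ok]
  11: obs=x cand={1} pick 1 [2->1 ok]
  12: obs=y cand={0,2} pick 2 [1->2 ok]
  13: obs=y cand={0,2} pick 0 [2->0 ok]
  14: obs=y cand={0,2} pick 2 [0->2 ok]
  15: obs=x cand={1} pick 1 [2->1 ok]
  16: obs=y cand={0,2} pick 2 [1->2 ok]
  17: obs=y cand={0,2} pick 0 [2->0 ok]
  18: obs=y cand={0,2} pick 0 [0->0 ok]
  19: obs=y cand={0,2} pick 0 [0->0 ok]
  20: obs=y cand={0,2} pick 0 [0->0 ok]
  21: obs=y cand={0,2} pick 2 [0->2 ok]
  22: obs=x cand={1} pick 1 [2->1 ok]
  23: obs=y cand={0,2} pick 2 [1->2 ok]
  24: obs=x cand={1} pick 1 [2->1 ok]
  25: obs=y cand={0,2} pick 2 [1->2 ok]
  26: obs=y cand={0,2} pick 0 [2->0 ok]
  27: obs=y cand={0,2} pick 2 [0->2 ok]
  28: obs=x cand={1} pick 1 [2->1 ok]
  29: obs=x cand={1} pick 1 [1->1 ok]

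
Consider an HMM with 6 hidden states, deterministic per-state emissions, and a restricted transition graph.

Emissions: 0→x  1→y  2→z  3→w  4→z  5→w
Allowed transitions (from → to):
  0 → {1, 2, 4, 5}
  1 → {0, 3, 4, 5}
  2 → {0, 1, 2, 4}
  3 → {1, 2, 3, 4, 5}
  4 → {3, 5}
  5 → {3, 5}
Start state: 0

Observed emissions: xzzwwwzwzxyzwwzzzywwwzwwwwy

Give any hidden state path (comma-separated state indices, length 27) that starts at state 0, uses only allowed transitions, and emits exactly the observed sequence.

  [0] x  {0}  => 0  start
  [1] z  {2,4}  => 2  0->2 ok
  [2] z  {2,4}  => 4  2->4 ok
  [3] w  {3,5}  => 3  4->3 ok
  [4] w  {3,5}  => 3  3->3 ok
  [5] w  {3,5}  => 3  3->3 ok
  [6] z  {2,4}  => 4  3->4 ok
  [7] w  {3,5}  => 3  4->3 ok
  [8] z  {2,4}  => 2  3->2 ok
  [9] x  {0}  => 0  2->0 ok
  [10] y  {1}  => 1  0->1 ok
  [11] z  {2,4}  => 4  1->4 ok
  [12] w  {3,5}  => 5  4->5 ok
  [13] w  {3,5}  => 3  5->3 ok
  [14] z  {2,4}  => 2  3->2 ok
  [15] z  {2,4}  => 2  2->2 ok
  [16] z  {2,4}  => 2  2->2 ok
  [17] y  {1}  => 1  2->1 ok
  [18] w  {3,5}  => 5  1->5 ok
  [19] w  {3,5}  => 5  5->5 ok
  [20] w  {3,5}  => 3  5->3 ok
  [21] z  {2,4}  => 4  3->4 ok
  [22] w  {3,5}  => 5  4->5 ok
  [23] w  {3,5}  => 5  5->5 ok
  [24] w  {3,5}  => 3  5->3 ok
  [25] w  {3,5}  => 3  3->3 ok
  [26] y  {1}  => 1  3->1 ok

0,2,4,3,3,3,4,3,2,0,1,4,5,3,2,2,2,1,5,5,3,4,5,5,3,3,1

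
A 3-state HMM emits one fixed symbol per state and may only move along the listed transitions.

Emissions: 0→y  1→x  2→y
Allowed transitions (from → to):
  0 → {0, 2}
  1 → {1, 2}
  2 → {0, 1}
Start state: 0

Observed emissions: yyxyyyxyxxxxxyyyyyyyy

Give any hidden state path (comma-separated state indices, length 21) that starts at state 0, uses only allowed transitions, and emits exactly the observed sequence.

  pos 0: y in {0,2}, choose 0; start
  pos 1: y in {0,2}, choose 2; 0->2 ok
  pos 2: x in {1}, choose 1; 2->1 ok
  pos 3: y in {0,2}, choose 2; 1->2 ok
  pos 4: y in {0,2}, choose 0; 2->0 ok
  pos 5: y in {0,2}, choose 2; 0->2 ok
  pos 6: x in {1}, choose 1; 2->1 ok
  pos 7: y in {0,2}, choose 2; 1->2 ok
  pos 8: x in {1}, choose 1; 2->1 ok
  pos 9: x in {1}, choose 1; 1->1 ok
  pos 10: x in {1}, choose 1; 1->1 ok
  pos 11: x in {1}, choose 1; 1->1 ok
  pos 12: x in {1}, choose 1; 1->1 ok
  pos 13: y in {0,2}, choose 2; 1->2 ok
  pos 14: y in {0,2}, choose 0; 2->0 ok
  pos 15: y in {0,2}, choose 0; 0->0 ok
  pos 16: y in {0,2}, choose 0; 0->0 ok
  pos 17: y in {0,2}, choose 0; 0->0 ok
  pos 18: y in {0,2}, choose 0; 0->0 ok
  pos 19: y in {0,2}, choose 2; 0->2 ok
  pos 20: y in {0,2}, choose 0; 2->0 ok

0,2,1,2,0,2,1,2,1,1,1,1,1,2,0,0,0,0,0,2,0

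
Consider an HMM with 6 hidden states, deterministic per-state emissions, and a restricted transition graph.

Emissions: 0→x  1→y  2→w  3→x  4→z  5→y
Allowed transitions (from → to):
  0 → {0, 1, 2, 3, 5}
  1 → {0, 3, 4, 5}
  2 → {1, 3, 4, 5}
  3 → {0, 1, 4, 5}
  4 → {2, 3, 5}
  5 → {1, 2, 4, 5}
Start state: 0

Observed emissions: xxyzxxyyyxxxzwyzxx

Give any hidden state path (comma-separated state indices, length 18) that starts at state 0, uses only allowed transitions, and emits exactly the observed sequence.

  0: obs=x cand={0,3} pick 0 [start]
  1: obs=x cand={0,3} pick 3 [0->3 ok]
  2: obs=y cand={1,5} pick 5 [3->5 ok]
  3: obs=z cand={4} pick 4 [5->4 ok]
  4: obs=x cand={0,3} pick 3 [4->3 ok]
  5: obs=x cand={0,3} pick 0 [3->0 ok]
  6: obs=y cand={1,5} pick 1 [0->1 ok]
  7: obs=y cand={1,5} pick 5 [1->5 ok]
  8: obs=y cand={1,5} pick 1 [5->1 ok]
  9: obs=x cand={0,3} pick 3 [1->3 ok]
  10: obs=x cand={0,3} pick 0 [3->0 ok]
  11: obs=x cand={0,3} pick 3 [0->3 ok]
  12: obs=z cand={4} pick 4 [3->4 ok]
  13: obs=w cand={2} pick 2 [4->2 ok]
  14: obs=y cand={1,5} pick 1 [2->1 ok]
  15: obs=z cand={4} pick 4 [1->4 ok]
  16: obs=x cand={0,3} pick 3 [4->3 ok]
  17: obs=x cand={0,3} pick 0 [3->0 ok]

0,3,5,4,3,0,1,5,1,3,0,3,4,2,1,4,3,0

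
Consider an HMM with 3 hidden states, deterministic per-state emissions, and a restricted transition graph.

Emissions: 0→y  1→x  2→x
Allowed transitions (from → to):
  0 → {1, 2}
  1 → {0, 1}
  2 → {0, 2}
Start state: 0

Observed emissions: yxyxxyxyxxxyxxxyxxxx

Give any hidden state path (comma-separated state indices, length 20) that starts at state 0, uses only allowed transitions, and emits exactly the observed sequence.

0,2,0,1,1,0,2,0,2,2,2,0,1,1,1,0,1,1,1,1

  pos 0: y in {0}, choose 0; start
  pos 1: x in {1,2}, choose 2; 0->2 ok
  pos 2: y in {0}, choose 0; 2->0 ok
  pos 3: x in {1,2}, choose 1; 0->1 ok
  pos 4: x in {1,2}, choose 1; 1->1 ok
  pos 5: y in {0}, choose 0; 1->0 ok
  pos 6: x in {1,2}, choose 2; 0->2 ok
  pos 7: y in {0}, choose 0; 2->0 ok
  pos 8: x in {1,2}, choose 2; 0->2 ok
  pos 9: x in {1,2}, choose 2; 2->2 ok
  pos 10: x in {1,2}, choose 2; 2->2 ok
  pos 11: y in {0}, choose 0; 2->0 ok
  pos 12: x in {1,2}, choose 1; 0->1 ok
  pos 13: x in {1,2}, choose 1; 1->1 ok
  pos 14: x in {1,2}, choose 1; 1->1 ok
  pos 15: y in {0}, choose 0; 1->0 ok
  pos 16: x in {1,2}, choose 1; 0->1 ok
  pos 17: x in {1,2}, choose 1; 1->1 ok
  pos 18: x in {1,2}, choose 1; 1->1 ok
  pos 19: x in {1,2}, choose 1; 1->1 ok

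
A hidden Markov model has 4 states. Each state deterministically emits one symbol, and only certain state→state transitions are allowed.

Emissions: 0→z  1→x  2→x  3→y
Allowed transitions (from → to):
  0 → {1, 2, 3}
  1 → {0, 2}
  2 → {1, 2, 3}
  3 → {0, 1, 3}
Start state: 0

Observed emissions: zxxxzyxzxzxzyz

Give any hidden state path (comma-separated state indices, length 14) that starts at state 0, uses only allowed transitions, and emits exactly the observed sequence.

0,2,2,1,0,3,1,0,1,0,1,0,3,0

  t0 'z' -> {0}, take 0 (start)
  t1 'x' -> {1,2}, take 2 (0->2 ok)
  t2 'x' -> {1,2}, take 2 (2->2 ok)
  t3 'x' -> {1,2}, take 1 (2->1 ok)
  t4 'z' -> {0}, take 0 (1->0 ok)
  t5 'y' -> {3}, take 3 (0->3 ok)
  t6 'x' -> {1,2}, take 1 (3->1 ok)
  t7 'z' -> {0}, take 0 (1->0 ok)
  t8 'x' -> {1,2}, take 1 (0->1 ok)
  t9 'z' -> {0}, take 0 (1->0 ok)
  t10 'x' -> {1,2}, take 1 (0->1 ok)
  t11 'z' -> {0}, take 0 (1->0 ok)
  t12 'y' -> {3}, take 3 (0->3 ok)
  t13 'z' -> {0}, take 0 (3->0 ok)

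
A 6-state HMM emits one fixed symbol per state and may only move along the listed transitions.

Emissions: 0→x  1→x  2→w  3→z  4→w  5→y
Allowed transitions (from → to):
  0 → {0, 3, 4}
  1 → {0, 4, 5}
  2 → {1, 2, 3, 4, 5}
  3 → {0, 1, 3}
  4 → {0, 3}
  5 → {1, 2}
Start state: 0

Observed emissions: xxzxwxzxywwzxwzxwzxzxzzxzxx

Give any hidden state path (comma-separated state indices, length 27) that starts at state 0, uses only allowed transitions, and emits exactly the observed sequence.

  [0] x  {0,1}  => 0  start
  [1] x  {0,1}  => 0  0->0 ok
  [2] z  {3}  => 3  0->3 ok
  [3] x  {0,1}  => 0  3->0 ok
  [4] w  {2,4}  => 4  0->4 ok
  [5] x  {0,1}  => 0  4->0 ok
  [6] z  {3}  => 3  0->3 ok
  [7] x  {0,1}  => 1  3->1 ok
  [8] y  {5}  => 5  1->5 ok
  [9] w  {2,4}  => 2  5->2 ok
  [10] w  {2,4}  => 4  2->4 ok
  [11] z  {3}  => 3  4->3 ok
  [12] x  {0,1}  => 0  3->0 ok
  [13] w  {2,4}  => 4  0->4 ok
  [14] z  {3}  => 3  4->3 ok
  [15] x  {0,1}  => 1  3->1 ok
  [16] w  {2,4}  => 4  1->4 ok
  [17] z  {3}  => 3  4->3 ok
  [18] x  {0,1}  => 0  3->0 ok
  [19] z  {3}  => 3  0->3 ok
  [20] x  {0,1}  => 0  3->0 ok
  [21] z  {3}  => 3  0->3 ok
  [22] z  {3}  => 3  3->3 ok
  [23] x  {0,1}  => 0  3->0 ok
  [24] z  {3}  => 3  0->3 ok
  [25] x  {0,1}  => 0  3->0 ok
  [26] x  {0,1}  => 0  0->0 ok

0,0,3,0,4,0,3,1,5,2,4,3,0,4,3,1,4,3,0,3,0,3,3,0,3,0,0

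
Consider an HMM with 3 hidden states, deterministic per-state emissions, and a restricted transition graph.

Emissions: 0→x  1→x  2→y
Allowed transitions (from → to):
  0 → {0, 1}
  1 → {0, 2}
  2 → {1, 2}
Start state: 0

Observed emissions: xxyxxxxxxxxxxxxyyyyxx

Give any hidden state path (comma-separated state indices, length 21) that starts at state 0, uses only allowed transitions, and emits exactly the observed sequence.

0,1,2,1,0,0,1,0,1,0,0,0,1,0,1,2,2,2,2,1,0

  0: obs=x cand={0,1} pick 0 [start]
  1: obs=x cand={0,1} pick 1 [0->1 ok]
  2: obs=y cand={2} pick 2 [1->2 ok]
  3: obs=x cand={0,1} pick 1 [2->1 ok]
  4: obs=x cand={0,1} pick 0 [1->0 ok]
  5: obs=x cand={0,1} pick 0 [0->0 ok]
  6: obs=x cand={0,1} pick 1 [0->1 ok]
  7: obs=x cand={0,1} pick 0 [1->0 ok]
  8: obs=x cand={0,1} pick 1 [0->1 ok]
  9: obs=x cand={0,1} pick 0 [1->0 ok]
  10: obs=x cand={0,1} pick 0 [0->0 ok]
  11: obs=x cand={0,1} pick 0 [0->0 ok]
  12: obs=x cand={0,1} pick 1 [0->1 ok]
  13: obs=x cand={0,1} pick 0 [1->0 ok]
  14: obs=x cand={0,1} pick 1 [0->1 ok]
  15: obs=y cand={2} pick 2 [1->2 ok]
  16: obs=y cand={2} pick 2 [2->2 ok]
  17: obs=y cand={2} pick 2 [2->2 ok]
  18: obs=y cand={2} pick 2 [2->2 ok]
  19: obs=x cand={0,1} pick 1 [2->1 ok]
  20: obs=x cand={0,1} pick 0 [1->0 ok]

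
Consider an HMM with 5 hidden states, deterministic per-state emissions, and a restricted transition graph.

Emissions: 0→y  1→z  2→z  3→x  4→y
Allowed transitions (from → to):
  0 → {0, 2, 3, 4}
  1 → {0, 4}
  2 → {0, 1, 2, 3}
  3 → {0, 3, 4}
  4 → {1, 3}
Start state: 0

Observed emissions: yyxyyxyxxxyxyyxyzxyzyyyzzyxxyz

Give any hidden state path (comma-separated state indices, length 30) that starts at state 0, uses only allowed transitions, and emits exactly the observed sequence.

0,4,3,0,4,3,4,3,3,3,4,3,0,4,3,0,2,3,4,1,0,0,0,2,1,4,3,3,4,1

  [0] y  {0,4}  => 0  start
  [1] y  {0,4}  => 4  0->4 ok
  [2] x  {3}  => 3  4->3 ok
  [3] y  {0,4}  => 0  3->0 ok
  [4] y  {0,4}  => 4  0->4 ok
  [5] x  {3}  => 3  4->3 ok
  [6] y  {0,4}  => 4  3->4 ok
  [7] x  {3}  => 3  4->3 ok
  [8] x  {3}  => 3  3->3 ok
  [9] x  {3}  => 3  3->3 ok
  [10] y  {0,4}  => 4  3->4 ok
  [11] x  {3}  => 3  4->3 ok
  [12] y  {0,4}  => 0  3->0 ok
  [13] y  {0,4}  => 4  0->4 ok
  [14] x  {3}  => 3  4->3 ok
  [15] y  {0,4}  => 0  3->0 ok
  [16] z  {1,2}  => 2  0->2 ok
  [17] x  {3}  => 3  2->3 ok
  [18] y  {0,4}  => 4  3->4 ok
  [19] z  {1,2}  => 1  4->1 ok
  [20] y  {0,4}  => 0  1->0 ok
  [21] y  {0,4}  => 0  0->0 ok
  [22] y  {0,4}  => 0  0->0 ok
  [23] z  {1,2}  => 2  0->2 ok
  [24] z  {1,2}  => 1  2->1 ok
  [25] y  {0,4}  => 4  1->4 ok
  [26] x  {3}  => 3  4->3 ok
  [27] x  {3}  => 3  3->3 ok
  [28] y  {0,4}  => 4  3->4 ok
  [29] z  {1,2}  => 1  4->1 ok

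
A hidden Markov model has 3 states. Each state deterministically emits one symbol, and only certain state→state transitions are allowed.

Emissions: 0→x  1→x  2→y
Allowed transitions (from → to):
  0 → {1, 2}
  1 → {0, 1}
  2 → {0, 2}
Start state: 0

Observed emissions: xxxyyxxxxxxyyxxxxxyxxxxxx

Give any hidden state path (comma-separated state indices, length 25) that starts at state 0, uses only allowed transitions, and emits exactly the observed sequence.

  [0] x  {0,1}  => 0  start
  [1] x  {0,1}  => 1  0->1 ok
  [2] x  {0,1}  => 0  1->0 ok
  [3] y  {2}  => 2  0->2 ok
  [4] y  {2}  => 2  2->2 ok
  [5] x  {0,1}  => 0  2->0 ok
  [6] x  {0,1}  => 1  0->1 ok
  [7] x  {0,1}  => 1  1->1 ok
  [8] x  {0,1}  => 1  1->1 ok
  [9] x  {0,1}  => 1  1->1 ok
  [10] x  {0,1}  => 0  1->0 ok
  [11] y  {2}  => 2  0->2 ok
  [12] y  {2}  => 2  2->2 ok
  [13] x  {0,1}  => 0  2->0 ok
  [14] x  {0,1}  => 1  0->1 ok
  [15] x  {0,1}  => 0  1->0 ok
  [16] x  {0,1}  => 1  0->1 ok
  [17] x  {0,1}  => 0  1->0 ok
  [18] y  {2}  => 2  0->2 ok
  [19] x  {0,1}  => 0  2->0 ok
  [20] x  {0,1}  => 1  0->1 ok
  [21] x  {0,1}  => 1  1->1 ok
  [22] x  {0,1}  => 1  1->1 ok
  [23] x  {0,1}  => 0  1->0 ok
  [24] x  {0,1}  => 1  0->1 ok

0,1,0,2,2,0,1,1,1,1,0,2,2,0,1,0,1,0,2,0,1,1,1,0,1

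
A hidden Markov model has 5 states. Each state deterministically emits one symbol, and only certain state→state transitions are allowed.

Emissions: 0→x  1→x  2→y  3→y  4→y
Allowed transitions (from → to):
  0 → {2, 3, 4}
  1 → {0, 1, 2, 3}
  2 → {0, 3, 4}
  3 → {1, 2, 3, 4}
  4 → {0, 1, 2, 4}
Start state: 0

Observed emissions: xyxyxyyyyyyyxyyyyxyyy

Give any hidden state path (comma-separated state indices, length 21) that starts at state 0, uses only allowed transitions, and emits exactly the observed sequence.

  pos 0: x in {0,1}, choose 0; start
  pos 1: y in {2,3,4}, choose 2; 0->2 ok
  pos 2: x in {0,1}, choose 0; 2->0 ok
  pos 3: y in {2,3,4}, choose 2; 0->2 ok
  pos 4: x in {0,1}, choose 0; 2->0 ok
  pos 5: y in {2,3,4}, choose 2; 0->2 ok
  pos 6: y in {2,3,4}, choose 4; 2->4 ok
  pos 7: y in {2,3,4}, choose 4; 4->4 ok
  pos 8: y in {2,3,4}, choose 2; 4->2 ok
  pos 9: y in {2,3,4}, choose 3; 2->3 ok
  pos 10: y in {2,3,4}, choose 3; 3->3 ok
  pos 11: y in {2,3,4}, choose 4; 3->4 ok
  pos 12: x in {0,1}, choose 1; 4->1 ok
  pos 13: y in {2,3,4}, choose 3; 1->3 ok
  pos 14: y in {2,3,4}, choose 4; 3->4 ok
  pos 15: y in {2,3,4}, choose 2; 4->2 ok
  pos 16: y in {2,3,4}, choose 4; 2->4 ok
  pos 17: x in {0,1}, choose 0; 4->0 ok
  pos 18: y in {2,3,4}, choose 3; 0->3 ok
  pos 19: y in {2,3,4}, choose 3; 3->3 ok
  pos 20: y in {2,3,4}, choose 3; 3->3 ok

0,2,0,2,0,2,4,4,2,3,3,4,1,3,4,2,4,0,3,3,3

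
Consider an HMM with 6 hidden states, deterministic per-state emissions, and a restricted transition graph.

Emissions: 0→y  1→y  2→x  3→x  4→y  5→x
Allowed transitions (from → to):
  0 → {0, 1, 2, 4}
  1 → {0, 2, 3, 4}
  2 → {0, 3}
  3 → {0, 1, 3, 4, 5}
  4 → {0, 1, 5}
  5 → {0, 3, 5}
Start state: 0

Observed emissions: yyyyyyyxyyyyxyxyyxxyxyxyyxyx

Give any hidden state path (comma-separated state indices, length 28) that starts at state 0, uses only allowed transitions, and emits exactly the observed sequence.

0,1,0,4,1,4,1,3,1,4,1,0,2,0,2,0,1,2,3,1,3,4,5,0,0,2,0,2

  t0 'y' -> {0,1,4}, take 0 (start)
  t1 'y' -> {0,1,4}, take 1 (0->1 ok)
  t2 'y' -> {0,1,4}, take 0 (1->0 ok)
  t3 'y' -> {0,1,4}, take 4 (0->4 ok)
  t4 'y' -> {0,1,4}, take 1 (4->1 ok)
  t5 'y' -> {0,1,4}, take 4 (1->4 ok)
  t6 'y' -> {0,1,4}, take 1 (4->1 ok)
  t7 'x' -> {2,3,5}, take 3 (1->3 ok)
  t8 'y' -> {0,1,4}, take 1 (3->1 ok)
  t9 'y' -> {0,1,4}, take 4 (1->4 ok)
  t10 'y' -> {0,1,4}, take 1 (4->1 ok)
  t11 'y' -> {0,1,4}, take 0 (1->0 ok)
  t12 'x' -> {2,3,5}, take 2 (0->2 ok)
  t13 'y' -> {0,1,4}, take 0 (2->0 ok)
  t14 'x' -> {2,3,5}, take 2 (0->2 ok)
  t15 'y' -> {0,1,4}, take 0 (2->0 ok)
  t16 'y' -> {0,1,4}, take 1 (0->1 ok)
  t17 'x' -> {2,3,5}, take 2 (1->2 ok)
  t18 'x' -> {2,3,5}, take 3 (2->3 ok)
  t19 'y' -> {0,1,4}, take 1 (3->1 ok)
  t20 'x' -> {2,3,5}, take 3 (1->3 ok)
  t21 'y' -> {0,1,4}, take 4 (3->4 ok)
  t22 'x' -> {2,3,5}, take 5 (4->5 ok)
  t23 'y' -> {0,1,4}, take 0 (5->0 ok)
  t24 'y' -> {0,1,4}, take 0 (0->0 ok)
  t25 'x' -> {2,3,5}, take 2 (0->2 ok)
  t26 'y' -> {0,1,4}, take 0 (2->0 ok)
  t27 'x' -> {2,3,5}, take 2 (0->2 ok)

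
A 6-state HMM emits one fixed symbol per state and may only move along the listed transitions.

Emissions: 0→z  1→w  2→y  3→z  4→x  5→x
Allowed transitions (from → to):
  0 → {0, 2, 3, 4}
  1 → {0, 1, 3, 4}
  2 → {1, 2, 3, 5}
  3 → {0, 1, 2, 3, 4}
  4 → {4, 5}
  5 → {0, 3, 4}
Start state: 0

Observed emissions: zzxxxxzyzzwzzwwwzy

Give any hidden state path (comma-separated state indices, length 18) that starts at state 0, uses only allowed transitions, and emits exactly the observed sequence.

0,3,4,5,4,5,3,2,3,3,1,3,3,1,1,1,0,2

  0: obs=z cand={0,3} pick 0 [start]
  1: obs=z cand={0,3} pick 3 [0->3 ok]
  2: obs=x cand={4,5} pick 4 [3->4 ok]
  3: obs=x cand={4,5} pick 5 [4->5 ok]
  4: obs=x cand={4,5} pick 4 [5->4 ok]
  5: obs=x cand={4,5} pick 5 [4->5 ok]
  6: obs=z cand={0,3} pick 3 [5->3 ok]
  7: obs=y cand={2} pick 2 [3->2 ok]
  8: obs=z cand={0,3} pick 3 [2->3 ok]
  9: obs=z cand={0,3} pick 3 [3->3 ok]
  10: obs=w cand={1} pick 1 [3->1 ok]
  11: obs=z cand={0,3} pick 3 [1->3 ok]
  12: obs=z cand={0,3} pick 3 [3->3 ok]
  13: obs=w cand={1} pick 1 [3->1 ok]
  14: obs=w cand={1} pick 1 [1->1 ok]
  15: obs=w cand={1} pick 1 [1->1 ok]
  16: obs=z cand={0,3} pick 0 [1->0 ok]
  17: obs=y cand={2} pick 2 [0->2 ok]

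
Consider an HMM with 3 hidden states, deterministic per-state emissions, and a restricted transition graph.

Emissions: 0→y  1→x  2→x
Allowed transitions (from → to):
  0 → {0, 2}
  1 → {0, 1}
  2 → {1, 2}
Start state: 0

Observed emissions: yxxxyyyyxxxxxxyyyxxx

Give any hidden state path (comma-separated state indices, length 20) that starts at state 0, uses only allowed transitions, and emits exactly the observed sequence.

0,2,2,1,0,0,0,0,2,2,2,2,1,1,0,0,0,2,2,2

  [0] y  {0}  => 0  start
  [1] x  {1,2}  => 2  0->2 ok
  [2] x  {1,2}  => 2  2->2 ok
  [3] x  {1,2}  => 1  2->1 ok
  [4] y  {0}  => 0  1->0 ok
  [5] y  {0}  => 0  0->0 ok
  [6] y  {0}  => 0  0->0 ok
  [7] y  {0}  => 0  0->0 ok
  [8] x  {1,2}  => 2  0->2 ok
  [9] x  {1,2}  => 2  2->2 ok
  [10] x  {1,2}  => 2  2->2 ok
  [11] x  {1,2}  => 2  2->2 ok
  [12] x  {1,2}  => 1  2->1 ok
  [13] x  {1,2}  => 1  1->1 ok
  [14] y  {0}  => 0  1->0 ok
  [15] y  {0}  => 0  0->0 ok
  [16] y  {0}  => 0  0->0 ok
  [17] x  {1,2}  => 2  0->2 ok
  [18] x  {1,2}  => 2  2->2 ok
  [19] x  {1,2}  => 2  2->2 ok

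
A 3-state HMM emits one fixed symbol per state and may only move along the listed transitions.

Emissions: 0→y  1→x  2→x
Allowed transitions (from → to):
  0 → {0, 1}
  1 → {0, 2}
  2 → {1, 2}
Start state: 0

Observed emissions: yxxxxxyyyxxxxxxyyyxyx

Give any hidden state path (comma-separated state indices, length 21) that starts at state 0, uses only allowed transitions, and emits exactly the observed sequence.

  t0 'y' -> {0}, take 0 (start)
  t1 'x' -> {1,2}, take 1 (0->1 ok)
  t2 'x' -> {1,2}, take 2 (1->2 ok)
  t3 'x' -> {1,2}, take 2 (2->2 ok)
  t4 'x' -> {1,2}, take 2 (2->2 ok)
  t5 'x' -> {1,2}, take 1 (2->1 ok)
  t6 'y' -> {0}, take 0 (1->0 ok)
  t7 'y' -> {0}, take 0 (0->0 ok)
  t8 'y' -> {0}, take 0 (0->0 ok)
  t9 'x' -> {1,2}, take 1 (0->1 ok)
  t10 'x' -> {1,2}, take 2 (1->2 ok)
  t11 'x' -> {1,2}, take 2 (2->2 ok)
  t12 'x' -> {1,2}, take 2 (2->2 ok)
  t13 'x' -> {1,2}, take 2 (2->2 ok)
  t14 'x' -> {1,2}, take 1 (2->1 ok)
  t15 'y' -> {0}, take 0 (1->0 ok)
  t16 'y' -> {0}, take 0 (0->0 ok)
  t17 'y' -> {0}, take 0 (0->0 ok)
  t18 'x' -> {1,2}, take 1 (0->1 ok)
  t19 'y' -> {0}, take 0 (1->0 ok)
  t20 'x' -> {1,2}, take 1 (0->1 ok)

0,1,2,2,2,1,0,0,0,1,2,2,2,2,1,0,0,0,1,0,1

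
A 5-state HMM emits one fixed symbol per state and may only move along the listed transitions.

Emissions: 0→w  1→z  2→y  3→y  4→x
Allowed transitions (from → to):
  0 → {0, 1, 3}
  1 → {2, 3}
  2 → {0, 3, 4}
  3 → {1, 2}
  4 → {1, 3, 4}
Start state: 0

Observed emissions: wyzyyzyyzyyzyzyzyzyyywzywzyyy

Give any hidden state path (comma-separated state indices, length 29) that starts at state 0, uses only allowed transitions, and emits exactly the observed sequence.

0,3,1,2,3,1,2,3,1,2,3,1,3,1,3,1,3,1,2,3,2,0,1,2,0,1,2,3,2

  t0 'w' -> {0}, take 0 (start)
  t1 'y' -> {2,3}, take 3 (0->3 ok)
  t2 'z' -> {1}, take 1 (3->1 ok)
  t3 'y' -> {2,3}, take 2 (1->2 ok)
  t4 'y' -> {2,3}, take 3 (2->3 ok)
  t5 'z' -> {1}, take 1 (3->1 ok)
  t6 'y' -> {2,3}, take 2 (1->2 ok)
  t7 'y' -> {2,3}, take 3 (2->3 ok)
  t8 'z' -> {1}, take 1 (3->1 ok)
  t9 'y' -> {2,3}, take 2 (1->2 ok)
  t10 'y' -> {2,3}, take 3 (2->3 ok)
  t11 'z' -> {1}, take 1 (3->1 ok)
  t12 'y' -> {2,3}, take 3 (1->3 ok)
  t13 'z' -> {1}, take 1 (3->1 ok)
  t14 'y' -> {2,3}, take 3 (1->3 ok)
  t15 'z' -> {1}, take 1 (3->1 ok)
  t16 'y' -> {2,3}, take 3 (1->3 ok)
  t17 'z' -> {1}, take 1 (3->1 ok)
  t18 'y' -> {2,3}, take 2 (1->2 ok)
  t19 'y' -> {2,3}, take 3 (2->3 ok)
  t20 'y' -> {2,3}, take 2 (3->2 ok)
  t21 'w' -> {0}, take 0 (2->0 ok)
  t22 'z' -> {1}, take 1 (0->1 ok)
  t23 'y' -> {2,3}, take 2 (1->2 ok)
  t24 'w' -> {0}, take 0 (2->0 ok)
  t25 'z' -> {1}, take 1 (0->1 ok)
  t26 'y' -> {2,3}, take 2 (1->2 ok)
  t27 'y' -> {2,3}, take 3 (2->3 ok)
  t28 'y' -> {2,3}, take 2 (3->2 ok)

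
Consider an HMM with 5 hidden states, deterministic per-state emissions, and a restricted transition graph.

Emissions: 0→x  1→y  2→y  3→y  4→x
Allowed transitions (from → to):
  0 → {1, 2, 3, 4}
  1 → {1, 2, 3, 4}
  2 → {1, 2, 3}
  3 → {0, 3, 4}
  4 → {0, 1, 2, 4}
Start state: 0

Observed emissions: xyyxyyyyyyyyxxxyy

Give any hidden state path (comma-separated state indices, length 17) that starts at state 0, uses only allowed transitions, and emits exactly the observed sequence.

  pos 0: x in {0,4}, choose 0; start
  pos 1: y in {1,2,3}, choose 2; 0->2 ok
  pos 2: y in {1,2,3}, choose 1; 2->1 ok
  pos 3: x in {0,4}, choose 4; 1->4 ok
  pos 4: y in {1,2,3}, choose 1; 4->1 ok
  pos 5: y in {1,2,3}, choose 2; 1->2 ok
  pos 6: y in {1,2,3}, choose 2; 2->2 ok
  pos 7: y in {1,2,3}, choose 2; 2->2 ok
  pos 8: y in {1,2,3}, choose 1; 2->1 ok
  pos 9: y in {1,2,3}, choose 2; 1->2 ok
  pos 10: y in {1,2,3}, choose 3; 2->3 ok
  pos 11: y in {1,2,3}, choose 3; 3->3 ok
  pos 12: x in {0,4}, choose 4; 3->4 ok
  pos 13: x in {0,4}, choose 4; 4->4 ok
  pos 14: x in {0,4}, choose 4; 4->4 ok
  pos 15: y in {1,2,3}, choose 2; 4->2 ok
  pos 16: y in {1,2,3}, choose 3; 2->3 ok

0,2,1,4,1,2,2,2,1,2,3,3,4,4,4,2,3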